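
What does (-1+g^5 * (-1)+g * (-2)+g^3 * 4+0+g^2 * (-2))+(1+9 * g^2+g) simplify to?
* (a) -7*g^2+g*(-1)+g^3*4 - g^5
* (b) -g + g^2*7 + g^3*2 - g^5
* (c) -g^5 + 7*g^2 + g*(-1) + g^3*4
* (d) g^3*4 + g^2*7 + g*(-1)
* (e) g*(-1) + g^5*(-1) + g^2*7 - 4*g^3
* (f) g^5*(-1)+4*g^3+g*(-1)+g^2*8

Adding the polynomials and combining like terms:
(-1 + g^5*(-1) + g*(-2) + g^3*4 + 0 + g^2*(-2)) + (1 + 9*g^2 + g)
= -g^5 + 7*g^2 + g*(-1) + g^3*4
c) -g^5 + 7*g^2 + g*(-1) + g^3*4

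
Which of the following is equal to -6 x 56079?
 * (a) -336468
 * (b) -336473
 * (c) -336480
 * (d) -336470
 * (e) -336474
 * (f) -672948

-6 * 56079 = -336474
e) -336474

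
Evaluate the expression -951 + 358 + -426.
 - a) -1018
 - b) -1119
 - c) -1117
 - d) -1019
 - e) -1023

First: -951 + 358 = -593
Then: -593 + -426 = -1019
d) -1019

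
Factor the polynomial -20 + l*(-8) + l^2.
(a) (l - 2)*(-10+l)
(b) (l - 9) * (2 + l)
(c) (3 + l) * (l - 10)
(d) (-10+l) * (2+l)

We need to factor -20 + l*(-8) + l^2.
The factored form is (-10+l) * (2+l).
d) (-10+l) * (2+l)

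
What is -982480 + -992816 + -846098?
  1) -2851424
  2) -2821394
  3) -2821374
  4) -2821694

First: -982480 + -992816 = -1975296
Then: -1975296 + -846098 = -2821394
2) -2821394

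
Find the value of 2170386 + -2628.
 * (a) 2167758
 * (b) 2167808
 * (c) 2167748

2170386 + -2628 = 2167758
a) 2167758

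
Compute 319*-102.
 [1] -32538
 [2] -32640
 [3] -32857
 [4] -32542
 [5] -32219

319 * -102 = -32538
1) -32538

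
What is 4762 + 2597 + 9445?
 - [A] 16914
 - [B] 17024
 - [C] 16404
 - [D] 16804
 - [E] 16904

First: 4762 + 2597 = 7359
Then: 7359 + 9445 = 16804
D) 16804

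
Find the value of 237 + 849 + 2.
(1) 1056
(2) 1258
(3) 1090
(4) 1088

First: 237 + 849 = 1086
Then: 1086 + 2 = 1088
4) 1088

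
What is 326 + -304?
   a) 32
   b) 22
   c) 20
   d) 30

326 + -304 = 22
b) 22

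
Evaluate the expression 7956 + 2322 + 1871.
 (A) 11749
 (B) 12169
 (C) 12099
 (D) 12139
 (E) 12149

First: 7956 + 2322 = 10278
Then: 10278 + 1871 = 12149
E) 12149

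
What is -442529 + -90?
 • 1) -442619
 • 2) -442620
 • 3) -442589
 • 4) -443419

-442529 + -90 = -442619
1) -442619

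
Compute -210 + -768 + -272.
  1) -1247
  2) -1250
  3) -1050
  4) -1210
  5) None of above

First: -210 + -768 = -978
Then: -978 + -272 = -1250
2) -1250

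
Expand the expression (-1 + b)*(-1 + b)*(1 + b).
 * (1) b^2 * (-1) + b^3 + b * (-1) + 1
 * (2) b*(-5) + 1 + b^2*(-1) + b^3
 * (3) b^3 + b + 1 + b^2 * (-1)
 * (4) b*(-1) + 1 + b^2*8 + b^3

Expanding (-1 + b)*(-1 + b)*(1 + b):
= b^2 * (-1) + b^3 + b * (-1) + 1
1) b^2 * (-1) + b^3 + b * (-1) + 1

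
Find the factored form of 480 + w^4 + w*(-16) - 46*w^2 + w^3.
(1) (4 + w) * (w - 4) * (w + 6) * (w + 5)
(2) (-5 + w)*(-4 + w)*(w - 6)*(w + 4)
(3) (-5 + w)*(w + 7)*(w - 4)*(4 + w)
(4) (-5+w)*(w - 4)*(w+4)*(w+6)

We need to factor 480 + w^4 + w*(-16) - 46*w^2 + w^3.
The factored form is (-5+w)*(w - 4)*(w+4)*(w+6).
4) (-5+w)*(w - 4)*(w+4)*(w+6)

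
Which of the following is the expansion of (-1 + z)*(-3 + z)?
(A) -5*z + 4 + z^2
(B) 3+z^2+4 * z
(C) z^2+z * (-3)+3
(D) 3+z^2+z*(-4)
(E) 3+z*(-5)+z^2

Expanding (-1 + z)*(-3 + z):
= 3+z^2+z*(-4)
D) 3+z^2+z*(-4)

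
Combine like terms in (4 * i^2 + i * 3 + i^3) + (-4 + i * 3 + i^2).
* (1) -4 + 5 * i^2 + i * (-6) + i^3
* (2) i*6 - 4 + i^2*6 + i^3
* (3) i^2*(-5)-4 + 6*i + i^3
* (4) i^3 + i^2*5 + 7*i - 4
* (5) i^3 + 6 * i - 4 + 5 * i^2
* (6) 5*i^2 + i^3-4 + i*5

Adding the polynomials and combining like terms:
(4*i^2 + i*3 + i^3) + (-4 + i*3 + i^2)
= i^3 + 6 * i - 4 + 5 * i^2
5) i^3 + 6 * i - 4 + 5 * i^2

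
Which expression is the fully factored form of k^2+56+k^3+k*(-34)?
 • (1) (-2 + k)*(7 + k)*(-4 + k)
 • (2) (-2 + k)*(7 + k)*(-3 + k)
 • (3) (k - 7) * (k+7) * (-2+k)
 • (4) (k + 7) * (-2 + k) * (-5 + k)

We need to factor k^2+56+k^3+k*(-34).
The factored form is (-2 + k)*(7 + k)*(-4 + k).
1) (-2 + k)*(7 + k)*(-4 + k)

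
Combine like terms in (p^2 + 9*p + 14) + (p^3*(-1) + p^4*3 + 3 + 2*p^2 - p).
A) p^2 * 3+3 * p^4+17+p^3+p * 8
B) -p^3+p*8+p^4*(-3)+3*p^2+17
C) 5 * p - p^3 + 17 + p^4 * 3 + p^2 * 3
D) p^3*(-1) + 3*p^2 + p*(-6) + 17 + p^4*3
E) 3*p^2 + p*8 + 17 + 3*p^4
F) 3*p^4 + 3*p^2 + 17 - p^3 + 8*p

Adding the polynomials and combining like terms:
(p^2 + 9*p + 14) + (p^3*(-1) + p^4*3 + 3 + 2*p^2 - p)
= 3*p^4 + 3*p^2 + 17 - p^3 + 8*p
F) 3*p^4 + 3*p^2 + 17 - p^3 + 8*p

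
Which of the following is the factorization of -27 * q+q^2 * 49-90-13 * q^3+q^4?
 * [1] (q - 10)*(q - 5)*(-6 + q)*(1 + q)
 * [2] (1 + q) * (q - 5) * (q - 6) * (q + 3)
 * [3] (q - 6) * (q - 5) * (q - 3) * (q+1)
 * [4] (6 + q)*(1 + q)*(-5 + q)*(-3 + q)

We need to factor -27 * q+q^2 * 49-90-13 * q^3+q^4.
The factored form is (q - 6) * (q - 5) * (q - 3) * (q+1).
3) (q - 6) * (q - 5) * (q - 3) * (q+1)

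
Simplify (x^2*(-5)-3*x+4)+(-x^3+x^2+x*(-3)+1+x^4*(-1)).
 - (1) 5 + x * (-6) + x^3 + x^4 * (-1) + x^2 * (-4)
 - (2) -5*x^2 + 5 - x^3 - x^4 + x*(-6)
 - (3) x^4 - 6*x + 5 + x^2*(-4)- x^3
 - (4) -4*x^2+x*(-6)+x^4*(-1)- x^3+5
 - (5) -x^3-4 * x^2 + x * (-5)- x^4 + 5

Adding the polynomials and combining like terms:
(x^2*(-5) - 3*x + 4) + (-x^3 + x^2 + x*(-3) + 1 + x^4*(-1))
= -4*x^2+x*(-6)+x^4*(-1)- x^3+5
4) -4*x^2+x*(-6)+x^4*(-1)- x^3+5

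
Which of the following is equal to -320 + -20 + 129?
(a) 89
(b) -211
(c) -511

First: -320 + -20 = -340
Then: -340 + 129 = -211
b) -211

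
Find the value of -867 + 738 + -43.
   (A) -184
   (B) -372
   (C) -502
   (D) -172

First: -867 + 738 = -129
Then: -129 + -43 = -172
D) -172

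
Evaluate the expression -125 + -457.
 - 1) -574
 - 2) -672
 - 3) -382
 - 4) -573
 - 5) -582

-125 + -457 = -582
5) -582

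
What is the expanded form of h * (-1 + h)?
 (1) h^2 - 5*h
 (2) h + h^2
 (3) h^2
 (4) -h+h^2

Expanding h * (-1 + h):
= -h+h^2
4) -h+h^2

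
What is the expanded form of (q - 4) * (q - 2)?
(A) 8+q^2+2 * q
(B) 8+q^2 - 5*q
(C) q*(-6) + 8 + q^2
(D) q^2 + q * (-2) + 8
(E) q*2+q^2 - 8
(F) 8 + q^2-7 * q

Expanding (q - 4) * (q - 2):
= q*(-6) + 8 + q^2
C) q*(-6) + 8 + q^2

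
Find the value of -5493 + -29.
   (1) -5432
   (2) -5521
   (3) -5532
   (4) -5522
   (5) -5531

-5493 + -29 = -5522
4) -5522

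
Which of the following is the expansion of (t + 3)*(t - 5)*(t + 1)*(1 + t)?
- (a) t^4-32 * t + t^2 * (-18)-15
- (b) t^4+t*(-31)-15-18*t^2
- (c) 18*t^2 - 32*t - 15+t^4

Expanding (t + 3)*(t - 5)*(t + 1)*(1 + t):
= t^4-32 * t + t^2 * (-18)-15
a) t^4-32 * t + t^2 * (-18)-15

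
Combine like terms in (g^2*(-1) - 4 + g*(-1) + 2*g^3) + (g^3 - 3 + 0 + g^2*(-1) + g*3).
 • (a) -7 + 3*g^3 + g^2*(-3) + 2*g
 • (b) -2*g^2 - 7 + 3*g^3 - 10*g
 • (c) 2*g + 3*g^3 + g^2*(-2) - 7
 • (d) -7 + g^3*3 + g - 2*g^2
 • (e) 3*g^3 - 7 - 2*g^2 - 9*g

Adding the polynomials and combining like terms:
(g^2*(-1) - 4 + g*(-1) + 2*g^3) + (g^3 - 3 + 0 + g^2*(-1) + g*3)
= 2*g + 3*g^3 + g^2*(-2) - 7
c) 2*g + 3*g^3 + g^2*(-2) - 7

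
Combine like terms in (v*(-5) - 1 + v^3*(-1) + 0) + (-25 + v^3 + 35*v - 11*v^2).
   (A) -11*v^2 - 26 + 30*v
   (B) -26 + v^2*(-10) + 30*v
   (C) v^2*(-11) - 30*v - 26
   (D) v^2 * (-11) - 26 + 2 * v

Adding the polynomials and combining like terms:
(v*(-5) - 1 + v^3*(-1) + 0) + (-25 + v^3 + 35*v - 11*v^2)
= -11*v^2 - 26 + 30*v
A) -11*v^2 - 26 + 30*v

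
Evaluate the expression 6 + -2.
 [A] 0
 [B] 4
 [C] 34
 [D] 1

6 + -2 = 4
B) 4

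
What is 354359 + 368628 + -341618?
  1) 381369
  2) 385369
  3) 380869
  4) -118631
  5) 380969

First: 354359 + 368628 = 722987
Then: 722987 + -341618 = 381369
1) 381369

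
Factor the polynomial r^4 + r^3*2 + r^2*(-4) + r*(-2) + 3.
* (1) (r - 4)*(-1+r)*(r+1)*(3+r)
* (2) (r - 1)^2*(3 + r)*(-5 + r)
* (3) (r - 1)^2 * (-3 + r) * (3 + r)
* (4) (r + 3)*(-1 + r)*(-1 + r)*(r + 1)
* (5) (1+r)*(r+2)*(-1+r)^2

We need to factor r^4 + r^3*2 + r^2*(-4) + r*(-2) + 3.
The factored form is (r + 3)*(-1 + r)*(-1 + r)*(r + 1).
4) (r + 3)*(-1 + r)*(-1 + r)*(r + 1)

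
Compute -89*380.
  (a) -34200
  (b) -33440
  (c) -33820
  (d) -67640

-89 * 380 = -33820
c) -33820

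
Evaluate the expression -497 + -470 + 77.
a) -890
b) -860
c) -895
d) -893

First: -497 + -470 = -967
Then: -967 + 77 = -890
a) -890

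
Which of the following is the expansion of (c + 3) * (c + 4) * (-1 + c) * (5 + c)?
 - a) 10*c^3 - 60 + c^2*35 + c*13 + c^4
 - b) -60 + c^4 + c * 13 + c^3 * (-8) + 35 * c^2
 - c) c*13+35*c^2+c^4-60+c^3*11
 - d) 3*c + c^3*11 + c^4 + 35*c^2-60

Expanding (c + 3) * (c + 4) * (-1 + c) * (5 + c):
= c*13+35*c^2+c^4-60+c^3*11
c) c*13+35*c^2+c^4-60+c^3*11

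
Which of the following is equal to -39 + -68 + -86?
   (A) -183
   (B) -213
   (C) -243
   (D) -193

First: -39 + -68 = -107
Then: -107 + -86 = -193
D) -193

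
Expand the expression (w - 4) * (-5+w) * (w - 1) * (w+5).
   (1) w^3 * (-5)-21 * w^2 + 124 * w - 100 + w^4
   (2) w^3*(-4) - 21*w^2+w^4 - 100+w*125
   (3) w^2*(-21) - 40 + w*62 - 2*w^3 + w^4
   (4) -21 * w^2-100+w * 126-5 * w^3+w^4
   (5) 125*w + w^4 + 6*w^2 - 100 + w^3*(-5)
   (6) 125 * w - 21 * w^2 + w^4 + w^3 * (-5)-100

Expanding (w - 4) * (-5+w) * (w - 1) * (w+5):
= 125 * w - 21 * w^2 + w^4 + w^3 * (-5)-100
6) 125 * w - 21 * w^2 + w^4 + w^3 * (-5)-100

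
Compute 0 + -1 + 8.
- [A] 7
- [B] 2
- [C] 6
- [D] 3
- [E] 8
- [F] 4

First: 0 + -1 = -1
Then: -1 + 8 = 7
A) 7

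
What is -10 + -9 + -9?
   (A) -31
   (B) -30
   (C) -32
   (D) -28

First: -10 + -9 = -19
Then: -19 + -9 = -28
D) -28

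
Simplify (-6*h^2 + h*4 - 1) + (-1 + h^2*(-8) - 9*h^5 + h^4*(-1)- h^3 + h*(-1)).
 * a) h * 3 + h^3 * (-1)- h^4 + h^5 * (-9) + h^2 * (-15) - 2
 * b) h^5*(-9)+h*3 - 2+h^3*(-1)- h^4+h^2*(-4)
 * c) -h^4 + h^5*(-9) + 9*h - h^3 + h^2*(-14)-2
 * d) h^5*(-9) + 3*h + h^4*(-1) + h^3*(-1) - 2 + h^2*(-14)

Adding the polynomials and combining like terms:
(-6*h^2 + h*4 - 1) + (-1 + h^2*(-8) - 9*h^5 + h^4*(-1) - h^3 + h*(-1))
= h^5*(-9) + 3*h + h^4*(-1) + h^3*(-1) - 2 + h^2*(-14)
d) h^5*(-9) + 3*h + h^4*(-1) + h^3*(-1) - 2 + h^2*(-14)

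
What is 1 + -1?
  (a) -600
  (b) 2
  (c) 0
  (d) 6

1 + -1 = 0
c) 0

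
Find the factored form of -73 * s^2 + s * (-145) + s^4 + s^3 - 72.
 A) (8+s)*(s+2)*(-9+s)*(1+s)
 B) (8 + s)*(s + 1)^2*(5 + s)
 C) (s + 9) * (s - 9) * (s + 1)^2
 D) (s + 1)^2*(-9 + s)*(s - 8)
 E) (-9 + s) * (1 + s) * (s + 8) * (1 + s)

We need to factor -73 * s^2 + s * (-145) + s^4 + s^3 - 72.
The factored form is (-9 + s) * (1 + s) * (s + 8) * (1 + s).
E) (-9 + s) * (1 + s) * (s + 8) * (1 + s)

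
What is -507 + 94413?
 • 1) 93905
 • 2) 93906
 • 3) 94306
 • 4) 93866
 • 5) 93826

-507 + 94413 = 93906
2) 93906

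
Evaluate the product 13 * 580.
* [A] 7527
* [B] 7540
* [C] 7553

13 * 580 = 7540
B) 7540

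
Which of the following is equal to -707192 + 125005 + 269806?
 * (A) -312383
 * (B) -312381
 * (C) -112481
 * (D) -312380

First: -707192 + 125005 = -582187
Then: -582187 + 269806 = -312381
B) -312381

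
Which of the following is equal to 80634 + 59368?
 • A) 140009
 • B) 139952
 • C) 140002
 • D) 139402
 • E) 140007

80634 + 59368 = 140002
C) 140002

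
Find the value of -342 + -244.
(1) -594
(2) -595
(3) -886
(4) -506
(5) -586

-342 + -244 = -586
5) -586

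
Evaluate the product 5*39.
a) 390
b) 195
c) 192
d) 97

5 * 39 = 195
b) 195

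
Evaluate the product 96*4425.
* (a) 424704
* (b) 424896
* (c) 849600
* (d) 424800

96 * 4425 = 424800
d) 424800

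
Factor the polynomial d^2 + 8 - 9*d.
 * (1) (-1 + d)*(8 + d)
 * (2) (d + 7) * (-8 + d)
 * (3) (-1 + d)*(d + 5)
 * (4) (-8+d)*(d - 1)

We need to factor d^2 + 8 - 9*d.
The factored form is (-8+d)*(d - 1).
4) (-8+d)*(d - 1)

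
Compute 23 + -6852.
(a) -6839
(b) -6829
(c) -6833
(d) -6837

23 + -6852 = -6829
b) -6829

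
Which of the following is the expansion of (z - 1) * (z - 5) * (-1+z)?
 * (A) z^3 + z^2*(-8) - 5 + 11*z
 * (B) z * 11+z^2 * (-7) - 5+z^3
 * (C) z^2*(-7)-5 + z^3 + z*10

Expanding (z - 1) * (z - 5) * (-1+z):
= z * 11+z^2 * (-7) - 5+z^3
B) z * 11+z^2 * (-7) - 5+z^3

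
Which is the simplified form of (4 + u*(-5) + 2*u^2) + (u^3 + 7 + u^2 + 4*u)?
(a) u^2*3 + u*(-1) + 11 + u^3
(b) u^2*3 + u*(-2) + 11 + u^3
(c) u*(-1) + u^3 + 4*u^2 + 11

Adding the polynomials and combining like terms:
(4 + u*(-5) + 2*u^2) + (u^3 + 7 + u^2 + 4*u)
= u^2*3 + u*(-1) + 11 + u^3
a) u^2*3 + u*(-1) + 11 + u^3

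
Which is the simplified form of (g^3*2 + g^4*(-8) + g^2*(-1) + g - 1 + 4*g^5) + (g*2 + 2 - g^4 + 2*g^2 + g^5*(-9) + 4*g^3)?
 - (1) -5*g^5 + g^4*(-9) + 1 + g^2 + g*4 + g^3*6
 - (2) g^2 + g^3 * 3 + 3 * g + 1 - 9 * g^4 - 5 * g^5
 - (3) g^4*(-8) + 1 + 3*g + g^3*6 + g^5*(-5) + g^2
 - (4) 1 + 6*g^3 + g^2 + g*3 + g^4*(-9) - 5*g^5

Adding the polynomials and combining like terms:
(g^3*2 + g^4*(-8) + g^2*(-1) + g - 1 + 4*g^5) + (g*2 + 2 - g^4 + 2*g^2 + g^5*(-9) + 4*g^3)
= 1 + 6*g^3 + g^2 + g*3 + g^4*(-9) - 5*g^5
4) 1 + 6*g^3 + g^2 + g*3 + g^4*(-9) - 5*g^5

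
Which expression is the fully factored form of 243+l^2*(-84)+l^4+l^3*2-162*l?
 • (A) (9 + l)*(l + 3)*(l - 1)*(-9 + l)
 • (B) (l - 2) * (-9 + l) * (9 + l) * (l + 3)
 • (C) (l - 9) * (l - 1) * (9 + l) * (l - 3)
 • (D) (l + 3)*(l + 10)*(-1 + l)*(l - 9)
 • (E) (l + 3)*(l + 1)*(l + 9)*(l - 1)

We need to factor 243+l^2*(-84)+l^4+l^3*2-162*l.
The factored form is (9 + l)*(l + 3)*(l - 1)*(-9 + l).
A) (9 + l)*(l + 3)*(l - 1)*(-9 + l)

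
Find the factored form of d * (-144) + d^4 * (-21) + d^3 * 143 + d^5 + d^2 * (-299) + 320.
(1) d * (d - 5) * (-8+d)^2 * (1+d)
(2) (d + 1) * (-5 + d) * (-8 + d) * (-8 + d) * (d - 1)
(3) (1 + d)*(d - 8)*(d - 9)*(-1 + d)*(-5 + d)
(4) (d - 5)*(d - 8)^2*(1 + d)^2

We need to factor d * (-144) + d^4 * (-21) + d^3 * 143 + d^5 + d^2 * (-299) + 320.
The factored form is (d + 1) * (-5 + d) * (-8 + d) * (-8 + d) * (d - 1).
2) (d + 1) * (-5 + d) * (-8 + d) * (-8 + d) * (d - 1)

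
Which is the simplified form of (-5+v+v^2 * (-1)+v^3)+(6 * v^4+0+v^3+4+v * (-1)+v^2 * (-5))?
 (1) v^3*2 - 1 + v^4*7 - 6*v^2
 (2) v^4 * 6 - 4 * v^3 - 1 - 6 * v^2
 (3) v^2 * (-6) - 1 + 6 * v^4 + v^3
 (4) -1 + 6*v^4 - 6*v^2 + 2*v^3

Adding the polynomials and combining like terms:
(-5 + v + v^2*(-1) + v^3) + (6*v^4 + 0 + v^3 + 4 + v*(-1) + v^2*(-5))
= -1 + 6*v^4 - 6*v^2 + 2*v^3
4) -1 + 6*v^4 - 6*v^2 + 2*v^3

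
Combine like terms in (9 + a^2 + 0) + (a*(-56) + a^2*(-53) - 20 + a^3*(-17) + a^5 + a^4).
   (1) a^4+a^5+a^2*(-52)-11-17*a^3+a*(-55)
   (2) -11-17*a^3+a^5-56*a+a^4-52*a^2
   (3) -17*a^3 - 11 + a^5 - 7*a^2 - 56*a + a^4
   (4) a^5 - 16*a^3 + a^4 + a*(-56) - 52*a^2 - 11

Adding the polynomials and combining like terms:
(9 + a^2 + 0) + (a*(-56) + a^2*(-53) - 20 + a^3*(-17) + a^5 + a^4)
= -11-17*a^3+a^5-56*a+a^4-52*a^2
2) -11-17*a^3+a^5-56*a+a^4-52*a^2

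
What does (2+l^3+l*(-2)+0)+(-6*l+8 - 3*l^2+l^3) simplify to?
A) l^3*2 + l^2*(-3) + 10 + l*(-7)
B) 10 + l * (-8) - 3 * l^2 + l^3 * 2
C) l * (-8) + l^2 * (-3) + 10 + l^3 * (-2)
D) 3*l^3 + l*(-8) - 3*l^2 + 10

Adding the polynomials and combining like terms:
(2 + l^3 + l*(-2) + 0) + (-6*l + 8 - 3*l^2 + l^3)
= 10 + l * (-8) - 3 * l^2 + l^3 * 2
B) 10 + l * (-8) - 3 * l^2 + l^3 * 2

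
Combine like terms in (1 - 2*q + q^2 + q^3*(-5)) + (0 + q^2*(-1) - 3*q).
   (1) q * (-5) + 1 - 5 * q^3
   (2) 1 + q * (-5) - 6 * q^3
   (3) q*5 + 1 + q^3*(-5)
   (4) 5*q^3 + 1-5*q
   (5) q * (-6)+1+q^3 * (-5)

Adding the polynomials and combining like terms:
(1 - 2*q + q^2 + q^3*(-5)) + (0 + q^2*(-1) - 3*q)
= q * (-5) + 1 - 5 * q^3
1) q * (-5) + 1 - 5 * q^3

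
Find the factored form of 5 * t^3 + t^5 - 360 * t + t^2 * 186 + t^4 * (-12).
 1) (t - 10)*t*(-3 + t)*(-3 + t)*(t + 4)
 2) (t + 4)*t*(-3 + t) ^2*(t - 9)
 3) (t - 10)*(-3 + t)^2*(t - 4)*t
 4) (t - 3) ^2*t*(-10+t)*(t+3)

We need to factor 5 * t^3 + t^5 - 360 * t + t^2 * 186 + t^4 * (-12).
The factored form is (t - 10)*t*(-3 + t)*(-3 + t)*(t + 4).
1) (t - 10)*t*(-3 + t)*(-3 + t)*(t + 4)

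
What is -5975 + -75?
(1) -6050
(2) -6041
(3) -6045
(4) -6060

-5975 + -75 = -6050
1) -6050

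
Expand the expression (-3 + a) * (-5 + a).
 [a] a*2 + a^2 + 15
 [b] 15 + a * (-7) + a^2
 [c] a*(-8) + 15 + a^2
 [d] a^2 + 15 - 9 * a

Expanding (-3 + a) * (-5 + a):
= a*(-8) + 15 + a^2
c) a*(-8) + 15 + a^2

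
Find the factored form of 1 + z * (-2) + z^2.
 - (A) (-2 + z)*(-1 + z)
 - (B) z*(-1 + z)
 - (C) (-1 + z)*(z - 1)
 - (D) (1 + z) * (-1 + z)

We need to factor 1 + z * (-2) + z^2.
The factored form is (-1 + z)*(z - 1).
C) (-1 + z)*(z - 1)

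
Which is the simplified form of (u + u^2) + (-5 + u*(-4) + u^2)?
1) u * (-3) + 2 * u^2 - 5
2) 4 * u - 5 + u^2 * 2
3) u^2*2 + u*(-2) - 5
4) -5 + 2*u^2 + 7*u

Adding the polynomials and combining like terms:
(u + u^2) + (-5 + u*(-4) + u^2)
= u * (-3) + 2 * u^2 - 5
1) u * (-3) + 2 * u^2 - 5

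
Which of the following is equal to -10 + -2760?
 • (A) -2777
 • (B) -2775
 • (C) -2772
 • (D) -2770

-10 + -2760 = -2770
D) -2770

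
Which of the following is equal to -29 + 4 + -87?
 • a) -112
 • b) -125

First: -29 + 4 = -25
Then: -25 + -87 = -112
a) -112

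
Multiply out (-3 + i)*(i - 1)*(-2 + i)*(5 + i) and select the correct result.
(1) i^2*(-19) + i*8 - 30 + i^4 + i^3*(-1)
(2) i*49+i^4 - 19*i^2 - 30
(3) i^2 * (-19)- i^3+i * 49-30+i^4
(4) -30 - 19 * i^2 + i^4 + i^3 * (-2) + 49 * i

Expanding (-3 + i)*(i - 1)*(-2 + i)*(5 + i):
= i^2 * (-19)- i^3+i * 49-30+i^4
3) i^2 * (-19)- i^3+i * 49-30+i^4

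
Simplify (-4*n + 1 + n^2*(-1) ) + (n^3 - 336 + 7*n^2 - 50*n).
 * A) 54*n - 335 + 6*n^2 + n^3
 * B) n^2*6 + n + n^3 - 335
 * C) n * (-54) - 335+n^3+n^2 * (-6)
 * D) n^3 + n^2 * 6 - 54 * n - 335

Adding the polynomials and combining like terms:
(-4*n + 1 + n^2*(-1)) + (n^3 - 336 + 7*n^2 - 50*n)
= n^3 + n^2 * 6 - 54 * n - 335
D) n^3 + n^2 * 6 - 54 * n - 335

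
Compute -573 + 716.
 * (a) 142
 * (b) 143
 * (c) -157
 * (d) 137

-573 + 716 = 143
b) 143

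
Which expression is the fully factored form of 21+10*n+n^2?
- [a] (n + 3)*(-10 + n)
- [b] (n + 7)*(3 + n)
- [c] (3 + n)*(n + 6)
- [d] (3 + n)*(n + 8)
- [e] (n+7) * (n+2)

We need to factor 21+10*n+n^2.
The factored form is (n + 7)*(3 + n).
b) (n + 7)*(3 + n)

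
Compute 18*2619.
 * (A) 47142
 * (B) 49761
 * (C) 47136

18 * 2619 = 47142
A) 47142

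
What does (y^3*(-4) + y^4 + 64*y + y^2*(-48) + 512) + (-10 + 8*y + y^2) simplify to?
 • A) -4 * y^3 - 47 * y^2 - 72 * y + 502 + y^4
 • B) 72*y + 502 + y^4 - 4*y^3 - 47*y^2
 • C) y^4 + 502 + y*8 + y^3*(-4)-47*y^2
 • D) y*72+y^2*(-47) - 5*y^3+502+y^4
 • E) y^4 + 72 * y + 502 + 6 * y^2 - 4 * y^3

Adding the polynomials and combining like terms:
(y^3*(-4) + y^4 + 64*y + y^2*(-48) + 512) + (-10 + 8*y + y^2)
= 72*y + 502 + y^4 - 4*y^3 - 47*y^2
B) 72*y + 502 + y^4 - 4*y^3 - 47*y^2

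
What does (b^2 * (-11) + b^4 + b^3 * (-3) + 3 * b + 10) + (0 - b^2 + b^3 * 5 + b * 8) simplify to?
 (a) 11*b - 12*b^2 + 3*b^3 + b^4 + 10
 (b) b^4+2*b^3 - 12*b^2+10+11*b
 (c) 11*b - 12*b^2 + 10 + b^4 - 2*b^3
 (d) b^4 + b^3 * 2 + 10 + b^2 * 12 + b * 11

Adding the polynomials and combining like terms:
(b^2*(-11) + b^4 + b^3*(-3) + 3*b + 10) + (0 - b^2 + b^3*5 + b*8)
= b^4+2*b^3 - 12*b^2+10+11*b
b) b^4+2*b^3 - 12*b^2+10+11*b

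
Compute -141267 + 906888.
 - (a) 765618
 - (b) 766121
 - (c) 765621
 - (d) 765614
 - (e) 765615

-141267 + 906888 = 765621
c) 765621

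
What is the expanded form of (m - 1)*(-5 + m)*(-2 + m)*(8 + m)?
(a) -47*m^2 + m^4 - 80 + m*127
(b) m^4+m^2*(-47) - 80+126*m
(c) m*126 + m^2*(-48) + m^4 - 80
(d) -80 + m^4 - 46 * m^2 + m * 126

Expanding (m - 1)*(-5 + m)*(-2 + m)*(8 + m):
= m^4+m^2*(-47) - 80+126*m
b) m^4+m^2*(-47) - 80+126*m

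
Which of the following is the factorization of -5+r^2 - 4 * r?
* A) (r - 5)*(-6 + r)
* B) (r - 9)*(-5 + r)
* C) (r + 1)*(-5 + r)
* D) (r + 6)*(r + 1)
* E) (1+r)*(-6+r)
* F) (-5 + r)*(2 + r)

We need to factor -5+r^2 - 4 * r.
The factored form is (r + 1)*(-5 + r).
C) (r + 1)*(-5 + r)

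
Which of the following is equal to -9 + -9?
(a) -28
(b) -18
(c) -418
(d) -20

-9 + -9 = -18
b) -18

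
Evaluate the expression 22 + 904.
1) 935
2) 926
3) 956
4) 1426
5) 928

22 + 904 = 926
2) 926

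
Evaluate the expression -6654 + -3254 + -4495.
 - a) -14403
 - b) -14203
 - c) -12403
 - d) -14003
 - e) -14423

First: -6654 + -3254 = -9908
Then: -9908 + -4495 = -14403
a) -14403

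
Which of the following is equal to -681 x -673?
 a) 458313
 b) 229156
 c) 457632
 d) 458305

-681 * -673 = 458313
a) 458313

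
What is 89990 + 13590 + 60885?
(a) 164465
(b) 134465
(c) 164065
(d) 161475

First: 89990 + 13590 = 103580
Then: 103580 + 60885 = 164465
a) 164465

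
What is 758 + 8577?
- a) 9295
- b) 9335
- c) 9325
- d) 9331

758 + 8577 = 9335
b) 9335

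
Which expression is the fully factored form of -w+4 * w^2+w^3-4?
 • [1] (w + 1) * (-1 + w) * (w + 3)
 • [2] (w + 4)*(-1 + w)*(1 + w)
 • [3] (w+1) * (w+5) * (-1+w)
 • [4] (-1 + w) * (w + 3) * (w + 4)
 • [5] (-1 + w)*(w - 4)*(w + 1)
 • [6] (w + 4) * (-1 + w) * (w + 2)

We need to factor -w+4 * w^2+w^3-4.
The factored form is (w + 4)*(-1 + w)*(1 + w).
2) (w + 4)*(-1 + w)*(1 + w)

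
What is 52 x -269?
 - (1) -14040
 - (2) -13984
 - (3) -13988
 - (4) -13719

52 * -269 = -13988
3) -13988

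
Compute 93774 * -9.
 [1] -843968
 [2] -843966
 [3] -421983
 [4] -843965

93774 * -9 = -843966
2) -843966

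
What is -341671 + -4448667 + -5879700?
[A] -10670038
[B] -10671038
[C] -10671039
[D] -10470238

First: -341671 + -4448667 = -4790338
Then: -4790338 + -5879700 = -10670038
A) -10670038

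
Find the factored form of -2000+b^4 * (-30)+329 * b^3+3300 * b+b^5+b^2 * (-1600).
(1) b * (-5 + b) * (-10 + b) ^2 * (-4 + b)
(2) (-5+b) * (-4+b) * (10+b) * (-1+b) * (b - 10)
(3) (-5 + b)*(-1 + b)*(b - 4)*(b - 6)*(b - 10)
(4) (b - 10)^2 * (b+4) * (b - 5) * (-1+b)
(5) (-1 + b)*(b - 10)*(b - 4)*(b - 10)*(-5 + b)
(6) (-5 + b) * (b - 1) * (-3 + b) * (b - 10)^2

We need to factor -2000+b^4 * (-30)+329 * b^3+3300 * b+b^5+b^2 * (-1600).
The factored form is (-1 + b)*(b - 10)*(b - 4)*(b - 10)*(-5 + b).
5) (-1 + b)*(b - 10)*(b - 4)*(b - 10)*(-5 + b)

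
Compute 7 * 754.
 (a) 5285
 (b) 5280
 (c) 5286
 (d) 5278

7 * 754 = 5278
d) 5278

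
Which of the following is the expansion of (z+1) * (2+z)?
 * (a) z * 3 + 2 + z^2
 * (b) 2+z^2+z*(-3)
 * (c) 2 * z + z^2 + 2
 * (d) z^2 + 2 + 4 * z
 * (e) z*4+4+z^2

Expanding (z+1) * (2+z):
= z * 3 + 2 + z^2
a) z * 3 + 2 + z^2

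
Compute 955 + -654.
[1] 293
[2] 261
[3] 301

955 + -654 = 301
3) 301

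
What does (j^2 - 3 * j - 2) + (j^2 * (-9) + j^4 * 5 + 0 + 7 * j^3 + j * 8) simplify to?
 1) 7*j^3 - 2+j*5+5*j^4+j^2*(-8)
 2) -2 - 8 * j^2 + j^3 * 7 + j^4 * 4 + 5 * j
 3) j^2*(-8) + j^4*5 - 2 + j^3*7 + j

Adding the polynomials and combining like terms:
(j^2 - 3*j - 2) + (j^2*(-9) + j^4*5 + 0 + 7*j^3 + j*8)
= 7*j^3 - 2+j*5+5*j^4+j^2*(-8)
1) 7*j^3 - 2+j*5+5*j^4+j^2*(-8)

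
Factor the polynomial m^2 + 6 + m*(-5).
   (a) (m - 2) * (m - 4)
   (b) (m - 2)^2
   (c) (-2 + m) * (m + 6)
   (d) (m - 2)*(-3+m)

We need to factor m^2 + 6 + m*(-5).
The factored form is (m - 2)*(-3+m).
d) (m - 2)*(-3+m)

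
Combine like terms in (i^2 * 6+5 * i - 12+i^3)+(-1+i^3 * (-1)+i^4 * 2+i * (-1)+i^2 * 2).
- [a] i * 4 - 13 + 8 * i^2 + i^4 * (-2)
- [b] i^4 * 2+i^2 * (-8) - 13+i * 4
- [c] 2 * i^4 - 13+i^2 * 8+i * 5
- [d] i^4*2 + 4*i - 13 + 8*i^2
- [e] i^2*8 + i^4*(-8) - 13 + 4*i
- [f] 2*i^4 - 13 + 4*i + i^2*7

Adding the polynomials and combining like terms:
(i^2*6 + 5*i - 12 + i^3) + (-1 + i^3*(-1) + i^4*2 + i*(-1) + i^2*2)
= i^4*2 + 4*i - 13 + 8*i^2
d) i^4*2 + 4*i - 13 + 8*i^2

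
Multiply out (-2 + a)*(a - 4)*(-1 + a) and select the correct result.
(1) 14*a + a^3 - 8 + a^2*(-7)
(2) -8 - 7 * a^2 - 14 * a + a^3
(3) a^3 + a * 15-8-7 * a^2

Expanding (-2 + a)*(a - 4)*(-1 + a):
= 14*a + a^3 - 8 + a^2*(-7)
1) 14*a + a^3 - 8 + a^2*(-7)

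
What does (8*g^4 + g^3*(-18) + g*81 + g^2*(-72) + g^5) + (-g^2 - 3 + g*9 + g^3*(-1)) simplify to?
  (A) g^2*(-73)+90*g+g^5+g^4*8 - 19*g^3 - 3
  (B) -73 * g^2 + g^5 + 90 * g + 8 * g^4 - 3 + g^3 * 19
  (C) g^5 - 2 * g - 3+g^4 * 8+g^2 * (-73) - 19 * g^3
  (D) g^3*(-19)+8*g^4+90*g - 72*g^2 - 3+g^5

Adding the polynomials and combining like terms:
(8*g^4 + g^3*(-18) + g*81 + g^2*(-72) + g^5) + (-g^2 - 3 + g*9 + g^3*(-1))
= g^2*(-73)+90*g+g^5+g^4*8 - 19*g^3 - 3
A) g^2*(-73)+90*g+g^5+g^4*8 - 19*g^3 - 3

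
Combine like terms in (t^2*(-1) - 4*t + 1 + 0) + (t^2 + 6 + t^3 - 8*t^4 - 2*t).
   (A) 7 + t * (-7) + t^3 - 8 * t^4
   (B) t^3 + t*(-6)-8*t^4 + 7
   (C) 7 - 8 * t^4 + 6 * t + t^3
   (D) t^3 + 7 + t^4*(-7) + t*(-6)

Adding the polynomials and combining like terms:
(t^2*(-1) - 4*t + 1 + 0) + (t^2 + 6 + t^3 - 8*t^4 - 2*t)
= t^3 + t*(-6)-8*t^4 + 7
B) t^3 + t*(-6)-8*t^4 + 7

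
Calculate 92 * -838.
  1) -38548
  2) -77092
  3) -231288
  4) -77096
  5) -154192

92 * -838 = -77096
4) -77096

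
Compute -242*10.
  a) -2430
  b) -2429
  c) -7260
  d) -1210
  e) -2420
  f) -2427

-242 * 10 = -2420
e) -2420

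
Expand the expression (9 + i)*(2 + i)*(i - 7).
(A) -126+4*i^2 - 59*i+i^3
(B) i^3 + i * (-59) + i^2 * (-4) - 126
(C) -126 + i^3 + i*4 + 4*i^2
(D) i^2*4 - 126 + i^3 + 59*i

Expanding (9 + i)*(2 + i)*(i - 7):
= -126+4*i^2 - 59*i+i^3
A) -126+4*i^2 - 59*i+i^3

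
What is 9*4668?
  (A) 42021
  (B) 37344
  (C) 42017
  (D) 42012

9 * 4668 = 42012
D) 42012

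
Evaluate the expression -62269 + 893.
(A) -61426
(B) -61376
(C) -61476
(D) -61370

-62269 + 893 = -61376
B) -61376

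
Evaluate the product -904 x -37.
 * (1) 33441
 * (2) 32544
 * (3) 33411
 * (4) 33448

-904 * -37 = 33448
4) 33448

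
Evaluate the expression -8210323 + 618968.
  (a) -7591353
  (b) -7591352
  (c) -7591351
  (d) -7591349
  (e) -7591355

-8210323 + 618968 = -7591355
e) -7591355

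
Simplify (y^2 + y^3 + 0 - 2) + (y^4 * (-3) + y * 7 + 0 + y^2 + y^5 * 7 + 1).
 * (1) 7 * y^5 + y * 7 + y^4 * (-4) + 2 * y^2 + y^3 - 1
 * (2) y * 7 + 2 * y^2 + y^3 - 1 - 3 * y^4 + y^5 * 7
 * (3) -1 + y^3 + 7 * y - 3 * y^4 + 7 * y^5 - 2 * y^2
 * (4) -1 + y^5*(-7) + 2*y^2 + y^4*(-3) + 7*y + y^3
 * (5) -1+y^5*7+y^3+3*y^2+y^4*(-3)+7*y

Adding the polynomials and combining like terms:
(y^2 + y^3 + 0 - 2) + (y^4*(-3) + y*7 + 0 + y^2 + y^5*7 + 1)
= y * 7 + 2 * y^2 + y^3 - 1 - 3 * y^4 + y^5 * 7
2) y * 7 + 2 * y^2 + y^3 - 1 - 3 * y^4 + y^5 * 7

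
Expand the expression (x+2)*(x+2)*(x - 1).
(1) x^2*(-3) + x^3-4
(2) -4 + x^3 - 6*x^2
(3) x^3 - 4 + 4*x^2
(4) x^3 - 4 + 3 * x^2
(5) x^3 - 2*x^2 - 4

Expanding (x+2)*(x+2)*(x - 1):
= x^3 - 4 + 3 * x^2
4) x^3 - 4 + 3 * x^2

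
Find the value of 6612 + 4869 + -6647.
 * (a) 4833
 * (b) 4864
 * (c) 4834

First: 6612 + 4869 = 11481
Then: 11481 + -6647 = 4834
c) 4834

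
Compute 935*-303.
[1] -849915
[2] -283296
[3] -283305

935 * -303 = -283305
3) -283305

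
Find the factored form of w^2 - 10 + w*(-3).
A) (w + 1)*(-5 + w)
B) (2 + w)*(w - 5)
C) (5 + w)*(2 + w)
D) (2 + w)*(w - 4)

We need to factor w^2 - 10 + w*(-3).
The factored form is (2 + w)*(w - 5).
B) (2 + w)*(w - 5)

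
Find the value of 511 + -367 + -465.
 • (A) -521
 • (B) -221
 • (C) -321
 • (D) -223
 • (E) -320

First: 511 + -367 = 144
Then: 144 + -465 = -321
C) -321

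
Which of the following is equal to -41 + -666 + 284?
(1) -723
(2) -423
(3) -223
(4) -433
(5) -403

First: -41 + -666 = -707
Then: -707 + 284 = -423
2) -423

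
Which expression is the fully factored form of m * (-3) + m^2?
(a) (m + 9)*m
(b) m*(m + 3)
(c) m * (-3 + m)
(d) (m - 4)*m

We need to factor m * (-3) + m^2.
The factored form is m * (-3 + m).
c) m * (-3 + m)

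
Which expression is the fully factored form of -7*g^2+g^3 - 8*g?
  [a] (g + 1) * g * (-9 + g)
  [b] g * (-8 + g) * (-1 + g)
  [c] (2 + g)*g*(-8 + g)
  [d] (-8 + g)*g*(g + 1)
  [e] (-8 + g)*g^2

We need to factor -7*g^2+g^3 - 8*g.
The factored form is (-8 + g)*g*(g + 1).
d) (-8 + g)*g*(g + 1)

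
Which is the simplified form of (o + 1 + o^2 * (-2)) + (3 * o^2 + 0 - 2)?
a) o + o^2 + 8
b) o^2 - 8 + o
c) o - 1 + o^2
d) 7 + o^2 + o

Adding the polynomials and combining like terms:
(o + 1 + o^2*(-2)) + (3*o^2 + 0 - 2)
= o - 1 + o^2
c) o - 1 + o^2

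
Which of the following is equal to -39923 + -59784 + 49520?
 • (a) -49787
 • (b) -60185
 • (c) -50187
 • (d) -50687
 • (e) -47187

First: -39923 + -59784 = -99707
Then: -99707 + 49520 = -50187
c) -50187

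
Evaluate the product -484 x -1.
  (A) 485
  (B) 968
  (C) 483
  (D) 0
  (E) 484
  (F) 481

-484 * -1 = 484
E) 484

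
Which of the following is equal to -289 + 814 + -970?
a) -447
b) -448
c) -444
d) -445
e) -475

First: -289 + 814 = 525
Then: 525 + -970 = -445
d) -445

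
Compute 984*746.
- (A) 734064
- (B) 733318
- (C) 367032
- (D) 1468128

984 * 746 = 734064
A) 734064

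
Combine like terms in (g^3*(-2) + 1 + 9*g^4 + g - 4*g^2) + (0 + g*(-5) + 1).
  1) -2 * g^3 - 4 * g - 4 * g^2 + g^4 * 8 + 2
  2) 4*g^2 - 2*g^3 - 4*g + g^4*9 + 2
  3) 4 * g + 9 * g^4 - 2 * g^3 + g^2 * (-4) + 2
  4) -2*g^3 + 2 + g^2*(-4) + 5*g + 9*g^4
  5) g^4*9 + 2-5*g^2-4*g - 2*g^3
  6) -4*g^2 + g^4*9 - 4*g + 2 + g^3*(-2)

Adding the polynomials and combining like terms:
(g^3*(-2) + 1 + 9*g^4 + g - 4*g^2) + (0 + g*(-5) + 1)
= -4*g^2 + g^4*9 - 4*g + 2 + g^3*(-2)
6) -4*g^2 + g^4*9 - 4*g + 2 + g^3*(-2)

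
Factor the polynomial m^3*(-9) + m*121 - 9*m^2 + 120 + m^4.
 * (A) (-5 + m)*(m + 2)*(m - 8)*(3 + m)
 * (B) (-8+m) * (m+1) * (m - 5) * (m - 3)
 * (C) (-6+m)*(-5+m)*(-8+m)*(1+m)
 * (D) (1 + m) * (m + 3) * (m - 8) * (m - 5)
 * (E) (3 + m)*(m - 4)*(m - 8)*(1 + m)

We need to factor m^3*(-9) + m*121 - 9*m^2 + 120 + m^4.
The factored form is (1 + m) * (m + 3) * (m - 8) * (m - 5).
D) (1 + m) * (m + 3) * (m - 8) * (m - 5)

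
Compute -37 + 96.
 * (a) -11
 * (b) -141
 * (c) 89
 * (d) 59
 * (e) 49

-37 + 96 = 59
d) 59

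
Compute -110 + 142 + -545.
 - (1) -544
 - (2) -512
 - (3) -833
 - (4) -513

First: -110 + 142 = 32
Then: 32 + -545 = -513
4) -513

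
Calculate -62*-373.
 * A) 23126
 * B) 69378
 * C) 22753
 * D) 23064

-62 * -373 = 23126
A) 23126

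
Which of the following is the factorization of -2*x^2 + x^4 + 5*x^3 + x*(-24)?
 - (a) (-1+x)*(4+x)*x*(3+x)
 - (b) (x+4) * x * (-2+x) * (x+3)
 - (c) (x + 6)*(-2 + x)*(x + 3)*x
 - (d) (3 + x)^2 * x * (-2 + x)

We need to factor -2*x^2 + x^4 + 5*x^3 + x*(-24).
The factored form is (x+4) * x * (-2+x) * (x+3).
b) (x+4) * x * (-2+x) * (x+3)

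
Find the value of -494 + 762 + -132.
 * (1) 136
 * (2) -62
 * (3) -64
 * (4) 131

First: -494 + 762 = 268
Then: 268 + -132 = 136
1) 136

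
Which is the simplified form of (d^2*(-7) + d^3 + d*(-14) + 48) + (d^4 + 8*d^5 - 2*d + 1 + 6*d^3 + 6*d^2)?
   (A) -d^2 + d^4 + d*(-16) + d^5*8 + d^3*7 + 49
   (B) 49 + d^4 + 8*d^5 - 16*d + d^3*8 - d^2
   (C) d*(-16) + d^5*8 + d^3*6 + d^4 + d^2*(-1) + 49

Adding the polynomials and combining like terms:
(d^2*(-7) + d^3 + d*(-14) + 48) + (d^4 + 8*d^5 - 2*d + 1 + 6*d^3 + 6*d^2)
= -d^2 + d^4 + d*(-16) + d^5*8 + d^3*7 + 49
A) -d^2 + d^4 + d*(-16) + d^5*8 + d^3*7 + 49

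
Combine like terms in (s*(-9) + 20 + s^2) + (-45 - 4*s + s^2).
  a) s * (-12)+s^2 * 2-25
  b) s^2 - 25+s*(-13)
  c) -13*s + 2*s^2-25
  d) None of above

Adding the polynomials and combining like terms:
(s*(-9) + 20 + s^2) + (-45 - 4*s + s^2)
= -13*s + 2*s^2-25
c) -13*s + 2*s^2-25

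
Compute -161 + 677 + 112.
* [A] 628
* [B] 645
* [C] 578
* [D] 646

First: -161 + 677 = 516
Then: 516 + 112 = 628
A) 628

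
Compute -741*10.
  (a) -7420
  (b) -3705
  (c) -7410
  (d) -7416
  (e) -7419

-741 * 10 = -7410
c) -7410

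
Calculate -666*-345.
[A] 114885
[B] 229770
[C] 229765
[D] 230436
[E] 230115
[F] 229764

-666 * -345 = 229770
B) 229770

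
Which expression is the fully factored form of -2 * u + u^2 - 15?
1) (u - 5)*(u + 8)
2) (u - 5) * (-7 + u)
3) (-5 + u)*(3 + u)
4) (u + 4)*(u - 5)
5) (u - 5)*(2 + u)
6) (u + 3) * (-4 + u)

We need to factor -2 * u + u^2 - 15.
The factored form is (-5 + u)*(3 + u).
3) (-5 + u)*(3 + u)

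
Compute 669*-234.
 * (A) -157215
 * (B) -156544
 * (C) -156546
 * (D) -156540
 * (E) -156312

669 * -234 = -156546
C) -156546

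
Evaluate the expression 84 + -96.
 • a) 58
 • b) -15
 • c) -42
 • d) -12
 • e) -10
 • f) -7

84 + -96 = -12
d) -12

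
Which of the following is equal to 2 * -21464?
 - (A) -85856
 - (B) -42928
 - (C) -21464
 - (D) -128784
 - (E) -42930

2 * -21464 = -42928
B) -42928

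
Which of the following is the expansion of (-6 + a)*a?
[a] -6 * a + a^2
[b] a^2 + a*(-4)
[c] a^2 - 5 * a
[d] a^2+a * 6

Expanding (-6 + a)*a:
= -6 * a + a^2
a) -6 * a + a^2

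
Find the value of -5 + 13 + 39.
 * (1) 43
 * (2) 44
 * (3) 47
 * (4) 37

First: -5 + 13 = 8
Then: 8 + 39 = 47
3) 47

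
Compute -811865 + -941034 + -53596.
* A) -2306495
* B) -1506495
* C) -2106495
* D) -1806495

First: -811865 + -941034 = -1752899
Then: -1752899 + -53596 = -1806495
D) -1806495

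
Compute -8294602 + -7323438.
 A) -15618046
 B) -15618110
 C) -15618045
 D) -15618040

-8294602 + -7323438 = -15618040
D) -15618040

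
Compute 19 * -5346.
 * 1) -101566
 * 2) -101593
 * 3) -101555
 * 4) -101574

19 * -5346 = -101574
4) -101574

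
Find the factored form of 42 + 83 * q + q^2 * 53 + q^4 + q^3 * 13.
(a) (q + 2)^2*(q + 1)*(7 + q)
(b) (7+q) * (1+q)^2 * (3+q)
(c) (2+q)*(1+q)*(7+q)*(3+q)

We need to factor 42 + 83 * q + q^2 * 53 + q^4 + q^3 * 13.
The factored form is (2+q)*(1+q)*(7+q)*(3+q).
c) (2+q)*(1+q)*(7+q)*(3+q)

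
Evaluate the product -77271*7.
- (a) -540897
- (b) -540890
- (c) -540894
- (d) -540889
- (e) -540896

-77271 * 7 = -540897
a) -540897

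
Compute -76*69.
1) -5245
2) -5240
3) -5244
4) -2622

-76 * 69 = -5244
3) -5244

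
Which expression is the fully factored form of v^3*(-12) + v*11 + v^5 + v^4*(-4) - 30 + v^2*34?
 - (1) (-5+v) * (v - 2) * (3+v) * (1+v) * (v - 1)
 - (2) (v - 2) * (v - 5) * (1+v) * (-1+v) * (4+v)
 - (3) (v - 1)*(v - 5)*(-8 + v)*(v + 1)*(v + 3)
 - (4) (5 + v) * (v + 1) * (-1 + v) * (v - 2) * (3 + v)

We need to factor v^3*(-12) + v*11 + v^5 + v^4*(-4) - 30 + v^2*34.
The factored form is (-5+v) * (v - 2) * (3+v) * (1+v) * (v - 1).
1) (-5+v) * (v - 2) * (3+v) * (1+v) * (v - 1)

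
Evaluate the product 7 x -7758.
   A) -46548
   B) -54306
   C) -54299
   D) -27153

7 * -7758 = -54306
B) -54306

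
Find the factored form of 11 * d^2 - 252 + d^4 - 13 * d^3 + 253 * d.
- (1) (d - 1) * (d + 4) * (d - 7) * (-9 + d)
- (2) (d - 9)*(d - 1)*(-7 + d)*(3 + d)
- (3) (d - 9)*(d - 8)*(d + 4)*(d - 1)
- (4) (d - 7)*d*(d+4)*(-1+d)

We need to factor 11 * d^2 - 252 + d^4 - 13 * d^3 + 253 * d.
The factored form is (d - 1) * (d + 4) * (d - 7) * (-9 + d).
1) (d - 1) * (d + 4) * (d - 7) * (-9 + d)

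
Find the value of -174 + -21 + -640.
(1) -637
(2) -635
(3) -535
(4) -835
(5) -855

First: -174 + -21 = -195
Then: -195 + -640 = -835
4) -835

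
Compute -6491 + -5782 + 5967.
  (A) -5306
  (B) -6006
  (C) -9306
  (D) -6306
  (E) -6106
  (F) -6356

First: -6491 + -5782 = -12273
Then: -12273 + 5967 = -6306
D) -6306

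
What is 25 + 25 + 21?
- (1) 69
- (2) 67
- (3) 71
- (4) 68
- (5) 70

First: 25 + 25 = 50
Then: 50 + 21 = 71
3) 71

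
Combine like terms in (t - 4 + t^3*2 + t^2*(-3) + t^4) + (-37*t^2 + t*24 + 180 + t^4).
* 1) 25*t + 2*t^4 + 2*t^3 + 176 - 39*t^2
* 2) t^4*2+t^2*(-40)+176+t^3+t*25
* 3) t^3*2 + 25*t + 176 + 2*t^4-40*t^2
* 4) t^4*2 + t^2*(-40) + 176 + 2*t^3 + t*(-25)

Adding the polynomials and combining like terms:
(t - 4 + t^3*2 + t^2*(-3) + t^4) + (-37*t^2 + t*24 + 180 + t^4)
= t^3*2 + 25*t + 176 + 2*t^4-40*t^2
3) t^3*2 + 25*t + 176 + 2*t^4-40*t^2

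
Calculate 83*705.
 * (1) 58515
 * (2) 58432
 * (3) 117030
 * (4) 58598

83 * 705 = 58515
1) 58515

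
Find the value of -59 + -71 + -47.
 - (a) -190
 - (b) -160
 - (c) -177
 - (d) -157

First: -59 + -71 = -130
Then: -130 + -47 = -177
c) -177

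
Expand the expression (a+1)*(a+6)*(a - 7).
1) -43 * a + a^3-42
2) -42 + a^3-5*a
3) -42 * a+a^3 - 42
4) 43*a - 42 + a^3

Expanding (a+1)*(a+6)*(a - 7):
= -43 * a + a^3-42
1) -43 * a + a^3-42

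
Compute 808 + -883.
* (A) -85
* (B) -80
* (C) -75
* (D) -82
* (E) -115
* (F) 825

808 + -883 = -75
C) -75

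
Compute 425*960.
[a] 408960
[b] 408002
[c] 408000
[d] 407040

425 * 960 = 408000
c) 408000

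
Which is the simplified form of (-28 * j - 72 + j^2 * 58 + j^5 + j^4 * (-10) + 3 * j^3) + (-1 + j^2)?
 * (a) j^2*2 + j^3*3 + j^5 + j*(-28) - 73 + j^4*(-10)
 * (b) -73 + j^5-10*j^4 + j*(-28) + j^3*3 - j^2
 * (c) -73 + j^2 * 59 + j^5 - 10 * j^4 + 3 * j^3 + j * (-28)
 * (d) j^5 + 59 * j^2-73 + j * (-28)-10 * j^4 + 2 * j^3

Adding the polynomials and combining like terms:
(-28*j - 72 + j^2*58 + j^5 + j^4*(-10) + 3*j^3) + (-1 + j^2)
= -73 + j^2 * 59 + j^5 - 10 * j^4 + 3 * j^3 + j * (-28)
c) -73 + j^2 * 59 + j^5 - 10 * j^4 + 3 * j^3 + j * (-28)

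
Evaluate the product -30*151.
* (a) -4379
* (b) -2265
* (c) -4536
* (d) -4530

-30 * 151 = -4530
d) -4530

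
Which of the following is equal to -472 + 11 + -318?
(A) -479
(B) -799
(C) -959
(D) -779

First: -472 + 11 = -461
Then: -461 + -318 = -779
D) -779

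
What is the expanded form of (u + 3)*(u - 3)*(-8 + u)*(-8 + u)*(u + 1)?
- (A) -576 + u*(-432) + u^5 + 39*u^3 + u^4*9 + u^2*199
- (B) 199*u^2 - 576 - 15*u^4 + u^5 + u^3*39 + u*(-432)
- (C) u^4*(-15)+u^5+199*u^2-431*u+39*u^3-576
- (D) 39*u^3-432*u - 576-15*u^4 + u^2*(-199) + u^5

Expanding (u + 3)*(u - 3)*(-8 + u)*(-8 + u)*(u + 1):
= 199*u^2 - 576 - 15*u^4 + u^5 + u^3*39 + u*(-432)
B) 199*u^2 - 576 - 15*u^4 + u^5 + u^3*39 + u*(-432)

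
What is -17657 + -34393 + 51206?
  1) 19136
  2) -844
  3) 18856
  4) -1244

First: -17657 + -34393 = -52050
Then: -52050 + 51206 = -844
2) -844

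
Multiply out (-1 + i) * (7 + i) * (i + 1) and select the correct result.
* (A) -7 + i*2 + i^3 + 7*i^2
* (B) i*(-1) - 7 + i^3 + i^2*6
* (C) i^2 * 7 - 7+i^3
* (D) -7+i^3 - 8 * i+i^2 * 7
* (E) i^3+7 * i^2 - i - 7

Expanding (-1 + i) * (7 + i) * (i + 1):
= i^3+7 * i^2 - i - 7
E) i^3+7 * i^2 - i - 7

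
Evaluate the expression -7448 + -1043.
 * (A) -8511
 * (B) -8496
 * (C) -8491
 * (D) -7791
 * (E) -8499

-7448 + -1043 = -8491
C) -8491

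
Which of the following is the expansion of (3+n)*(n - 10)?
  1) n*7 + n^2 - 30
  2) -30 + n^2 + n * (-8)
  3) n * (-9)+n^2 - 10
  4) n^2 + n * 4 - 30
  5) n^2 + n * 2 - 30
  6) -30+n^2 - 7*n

Expanding (3+n)*(n - 10):
= -30+n^2 - 7*n
6) -30+n^2 - 7*n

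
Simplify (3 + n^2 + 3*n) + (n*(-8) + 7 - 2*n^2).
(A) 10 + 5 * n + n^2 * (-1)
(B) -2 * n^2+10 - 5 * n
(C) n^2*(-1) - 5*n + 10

Adding the polynomials and combining like terms:
(3 + n^2 + 3*n) + (n*(-8) + 7 - 2*n^2)
= n^2*(-1) - 5*n + 10
C) n^2*(-1) - 5*n + 10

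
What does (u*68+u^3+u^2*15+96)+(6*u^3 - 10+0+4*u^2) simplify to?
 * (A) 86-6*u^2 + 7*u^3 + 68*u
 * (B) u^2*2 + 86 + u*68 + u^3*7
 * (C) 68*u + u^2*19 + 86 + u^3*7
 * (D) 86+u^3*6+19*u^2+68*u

Adding the polynomials and combining like terms:
(u*68 + u^3 + u^2*15 + 96) + (6*u^3 - 10 + 0 + 4*u^2)
= 68*u + u^2*19 + 86 + u^3*7
C) 68*u + u^2*19 + 86 + u^3*7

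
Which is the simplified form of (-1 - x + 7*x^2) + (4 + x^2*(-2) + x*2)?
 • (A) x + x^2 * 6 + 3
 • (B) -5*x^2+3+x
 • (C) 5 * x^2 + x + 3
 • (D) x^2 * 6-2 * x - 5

Adding the polynomials and combining like terms:
(-1 - x + 7*x^2) + (4 + x^2*(-2) + x*2)
= 5 * x^2 + x + 3
C) 5 * x^2 + x + 3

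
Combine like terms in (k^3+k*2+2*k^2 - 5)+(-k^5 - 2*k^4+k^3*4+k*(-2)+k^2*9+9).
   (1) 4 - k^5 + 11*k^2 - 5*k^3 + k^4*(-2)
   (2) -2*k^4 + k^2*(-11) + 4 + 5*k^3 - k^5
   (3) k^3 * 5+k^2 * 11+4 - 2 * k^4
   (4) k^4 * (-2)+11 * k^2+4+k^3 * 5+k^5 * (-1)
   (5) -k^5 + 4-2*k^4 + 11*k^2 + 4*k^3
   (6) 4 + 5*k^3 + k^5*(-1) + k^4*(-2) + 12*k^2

Adding the polynomials and combining like terms:
(k^3 + k*2 + 2*k^2 - 5) + (-k^5 - 2*k^4 + k^3*4 + k*(-2) + k^2*9 + 9)
= k^4 * (-2)+11 * k^2+4+k^3 * 5+k^5 * (-1)
4) k^4 * (-2)+11 * k^2+4+k^3 * 5+k^5 * (-1)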